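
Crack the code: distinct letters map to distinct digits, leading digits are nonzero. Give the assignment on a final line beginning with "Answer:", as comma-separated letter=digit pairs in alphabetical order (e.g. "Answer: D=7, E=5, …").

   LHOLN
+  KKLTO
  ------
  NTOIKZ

Step 1. [col 1: N + O ≡ Z (mod 10)] N=1 is one option consistent with column 1 (N + O ≡ Z (mod 10), carry-in 0) — take it, so N=1.
Step 2. [col 1: N + O ≡ Z (mod 10)] no forcing yet in column 1 (carry-in 0); O=8 is free and consistent — try it, so O=8.
Step 3. [col 1: N + O ≡ Z (mod 10)] from column 1 (N=1, O=8, carry-in 0, digits 1,8 already taken and all letters distinct): Z must equal 9 ⇒ Z=9.
Step 4. [col 2: L + T ≡ K (mod 10)] K=7 is one option consistent with column 2 (L + T ≡ K (mod 10), carry-in 0) — take it. So K=7.
Step 5. [col 2: L + T ≡ K (mod 10)] no forcing yet in column 2 (carry-in 0); T=2 is free and consistent — try it. So T=2.
Step 6. [col 2: L + T ≡ K (mod 10)] column 2 reads L+T+carry(0)=K with T=2, K=7; with digits 1,2,7,8,9 already taken and all letters distinct, the only value for L is 5 ⇒ L=5.
Step 7. [col 3: O + L ≡ I (mod 10)] from column 3 (O=8, L=5, carry-in 0, digits 1,2,5,7,8,9 already taken and all letters distinct): I must equal 3. So I=3.
Step 8. [col 4: H + K ≡ O (mod 10)] column 4 reads H+K+carry(1)=O with K=7, O=8; with digits 1,2,3,5,7,8,9 already taken and all letters distinct, the only value for H is 0 ⇒ H=0.

Answer: H=0, I=3, K=7, L=5, N=1, O=8, T=2, Z=9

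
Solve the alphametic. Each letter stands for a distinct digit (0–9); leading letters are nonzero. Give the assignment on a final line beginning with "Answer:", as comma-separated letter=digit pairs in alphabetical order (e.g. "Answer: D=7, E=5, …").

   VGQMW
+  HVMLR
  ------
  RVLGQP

Step 1. [col 1: W + R ≡ P (mod 10)] W=6 is one option consistent with column 1 (W + R ≡ P (mod 10), carry-in 0) — take it, so W=6.
Step 2. [col 1: W + R ≡ P (mod 10)] no forcing yet in column 1 (carry-in 0); R=1 is free and consistent — try it. So R=1.
Step 3. [col 1: W + R ≡ P (mod 10)] from column 1 (W=6, R=1, carry-in 0, digits 1,6 already taken and all letters distinct): P must equal 7, so P=7.
Step 4. [col 2: M + L ≡ Q (mod 10)] no forcing yet in column 2 (carry-in 0); M=3 is free and consistent — try it ⇒ M=3.
Step 5. [col 2: M + L ≡ Q (mod 10)] Q=5 is one option consistent with column 2 (M + L ≡ Q (mod 10), carry-in 0) — take it. So Q=5.
Step 6. [col 2: M + L ≡ Q (mod 10)] column 2 reads M+L+carry(0)=Q with M=3, Q=5; with digits 1,3,5,6,7 already taken and all letters distinct, the only value for L is 2, so L=2.
Step 7. [col 3: Q + M ≡ G (mod 10)] from column 3 (Q=5, M=3, carry-in 0, digits 1,2,3,5,6,7 already taken and all letters distinct): G must equal 8 ⇒ G=8.
Step 8. [col 4: G + V ≡ L (mod 10)] column 4: given G=8, L=2, carry-in 0, and digits 1,2,3,5,6,7,8 already taken and all letters distinct, G+V≡L (mod 10) forces V=4, so V=4.
Step 9. [col 5: V + H ≡ V (mod 10)] column 5 reads V+H+carry(1)=V with V=4; with digits 1,2,3,4,5,6,7,8 already taken and all letters distinct, the only value for H is 9, so H=9.

Answer: G=8, H=9, L=2, M=3, P=7, Q=5, R=1, V=4, W=6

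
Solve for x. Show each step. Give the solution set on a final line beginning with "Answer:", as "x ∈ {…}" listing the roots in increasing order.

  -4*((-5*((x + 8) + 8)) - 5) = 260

Step 1. [-4*((-5*((x + 8) + 8)) - 5) = 260] -4 out front; divide by -4 ⇒ div: (-5*((x + 8) + 8)) - 5 = -65.
Step 2. [(-5*((x + 8) + 8)) - 5 = -65] 5 comes off first (add 5), so sub: -5*((x + 8) + 8) = -60.
Step 3. [-5*((x + 8) + 8) = -60] divide by the outer -5. So div: (x + 8) + 8 = 12.
Step 4. [(x + 8) + 8 = 12] peel the +8: subtract 8 from each side, so sub: x + 8 = 4.
Step 5. [x + 8 = 4] subtract 8: x sits inside (… + 8) ⇒ sub: x = -4.

Answer: x ∈ {-4}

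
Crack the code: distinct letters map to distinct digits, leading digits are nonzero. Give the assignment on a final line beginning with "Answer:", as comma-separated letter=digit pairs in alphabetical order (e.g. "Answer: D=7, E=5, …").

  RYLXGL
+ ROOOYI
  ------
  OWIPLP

Step 1. [col 1: L + I ≡ P (mod 10)] several values work for I in column 1 (L + I ≡ P (mod 10), carry-in 0); try I=8 ⇒ I=8.
Step 2. [col 1: L + I ≡ P (mod 10)] no forcing yet in column 1 (carry-in 0); P=1 is free and consistent — try it ⇒ P=1.
Step 3. [col 1: L + I ≡ P (mod 10)] from column 1 (I=8, P=1, carry-in 0, digits 1,8 already taken and all letters distinct): L must equal 3 ⇒ L=3.
Step 4. [col 2: G + Y ≡ L (mod 10)] no forcing yet in column 2 (carry-in 1); Y=5 is free and consistent — try it ⇒ Y=5.
Step 5. [col 2: G + Y ≡ L (mod 10)] column 2 reads G+Y+carry(1)=L with Y=5, L=3; with digits 1,3,5,8 already taken and all letters distinct, the only value for G is 7 ⇒ G=7.
Step 6. [col 3: X + O ≡ P (mod 10)] column 3 (X + O ≡ P (mod 10), carry-in 1) doesn't pin X yet; pick X=6 and continue, so X=6.
Step 7. [col 3: X + O ≡ P (mod 10)] from column 3 (X=6, P=1, carry-in 1, digits 1,3,5,6,7,8 already taken and all letters distinct): O must equal 4 ⇒ O=4.
Step 8. [col 5: Y + O ≡ W (mod 10)] column 5: given Y=5, O=4, carry-in 0, and digits 1,3,4,5,6,7,8 already taken and all letters distinct, Y+O≡W (mod 10) forces W=9. So W=9.
Step 9. [col 6: R + R ≡ O (mod 10)] column 6 reads R+R+carry(0)=O with O=4; with digits 1,3,4,5,6,7,8,9 already taken and all letters distinct, the only value for R is 2. So R=2.

Answer: G=7, I=8, L=3, O=4, P=1, R=2, W=9, X=6, Y=5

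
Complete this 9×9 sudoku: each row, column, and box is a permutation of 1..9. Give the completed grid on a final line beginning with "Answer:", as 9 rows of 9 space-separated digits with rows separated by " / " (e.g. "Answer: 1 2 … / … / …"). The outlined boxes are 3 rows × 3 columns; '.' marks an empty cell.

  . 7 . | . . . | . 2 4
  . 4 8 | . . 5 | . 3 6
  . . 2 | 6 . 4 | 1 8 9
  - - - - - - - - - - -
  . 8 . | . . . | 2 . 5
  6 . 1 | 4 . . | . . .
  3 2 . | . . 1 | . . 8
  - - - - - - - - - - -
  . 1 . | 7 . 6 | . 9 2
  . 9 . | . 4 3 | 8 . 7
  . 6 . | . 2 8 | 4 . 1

Step 1. [r8c3∈{5}] r8c3's peers cover all but 5. So r8c3=5.
Step 2. [r1c6∈{9}] r1c6 has the single candidate 9, so r1c6=9.
Step 3. [r4c6∈{7}] r4c6's peers cover all but 7 ⇒ r4c6=7.
Step 4. [r6c3∈{4,7,9}] 7 has one home in box 4: r6c3. So r6c3=7.
Step 5. [r4c3∈{4,9}] col 3 places 9 nowhere but r4c3. So r4c3=9.
Step 6. [r6c7∈{6,9}] r6c7 is the only open cell in col 7 admitting 6 ⇒ r6c7=6.
Step 7. [r7c5∈{5}] r7c5's peers cover all but 5 ⇒ r7c5=5.
Step 8. [r4c4∈{3}] r4c4 has the single candidate 3. So r4c4=3.
Step 9. [r3c2∈{3,5}] 3 has one home in col 2: r3c2. So r3c2=3.
Step 10. [r5c7∈{3,7,9}] r5c7 is the only open cell in col 7 admitting 9, so r5c7=9.
Step 11. [r8c4∈{1}] r8c4's peers cover all but 1 ⇒ r8c4=1.
Step 12. [r4c1∈{4}] nothing but 4 survives at r4c1 ⇒ r4c1=4.
Step 13. [r1c5∈{1,3,8}] 3 has one home in row 1: r1c5 ⇒ r1c5=3.
Step 14. [r1c1∈{1,5}] in row 1, 1 fits only at r1c1 ⇒ r1c1=1.
Step 15. [r7c3∈{3,4}] 4 has one home in row 7: r7c3. So r7c3=4.
Step 16. [r2c7∈{7}] r2c7 is down to just 7. So r2c7=7.
Step 17. [r6c4∈{5,9}] across row 6, 5 lands solely at r6c4. So r6c4=5.
Step 18. [r3c5∈{7}] r3c5 has the single candidate 7. So r3c5=7.
Step 19. [r1c7∈{5}] r1c7's peers cover all but 5 ⇒ r1c7=5.
Step 20. [r5c5∈{8}] r5c5's peers cover all but 8 ⇒ r5c5=8.
Step 21. [r1c4∈{8}] r1c4's peers cover all but 8. So r1c4=8.
Step 22. [r9c4∈{9}] nothing but 9 survives at r9c4, so r9c4=9.
Step 23. [r2c1∈{9}] r2c1 is down to just 9 ⇒ r2c1=9.
Step 24. [r9c1∈{7}] r9c1 has the single candidate 7, so r9c1=7.
Step 25. [r3c1∈{5}] r3c1 is down to just 5, so r3c1=5.
Step 26. [r8c8∈{6}] r8c8 is down to just 6. So r8c8=6.
Step 27. [r5c8∈{7}] nothing but 7 survives at r5c8 ⇒ r5c8=7.
Step 28. [r5c9∈{3}] r5c9 has the single candidate 3, so r5c9=3.
Step 29. [r7c7∈{3}] r7c7's peers cover all but 3. So r7c7=3.
Step 30. [r2c4∈{2}] r2c4's peers cover all but 2 ⇒ r2c4=2.
Step 31. [r9c3∈{3}] r9c3 is down to just 3 ⇒ r9c3=3.
Step 32. [r1c3∈{6}] nothing but 6 survives at r1c3 ⇒ r1c3=6.
Step 33. [r5c2∈{5}] r5c2 has the single candidate 5, so r5c2=5.
Step 34. [r7c1∈{8}] r7c1 has the single candidate 8. So r7c1=8.
Step 35. [r8c1∈{2}] only 2 remains possible at r8c1 ⇒ r8c1=2.
Step 36. [r6c5∈{9}] nothing but 9 survives at r6c5 ⇒ r6c5=9.
Step 37. [r6c8∈{4}] nothing but 4 survives at r6c8 ⇒ r6c8=4.
Step 38. [r5c6∈{2}] r5c6's peers cover all but 2, so r5c6=2.
Step 39. [r2c5∈{1}] r2c5's peers cover all but 1 ⇒ r2c5=1.
Step 40. [r9c8∈{5}] r9c8's peers cover all but 5, so r9c8=5.
Step 41. [r4c5∈{6}] r4c5's peers cover all but 6. So r4c5=6.
Step 42. [r4c8∈{1}] only 1 remains possible at r4c8. So r4c8=1.

Answer: 1 7 6 8 3 9 5 2 4 / 9 4 8 2 1 5 7 3 6 / 5 3 2 6 7 4 1 8 9 / 4 8 9 3 6 7 2 1 5 / 6 5 1 4 8 2 9 7 3 / 3 2 7 5 9 1 6 4 8 / 8 1 4 7 5 6 3 9 2 / 2 9 5 1 4 3 8 6 7 / 7 6 3 9 2 8 4 5 1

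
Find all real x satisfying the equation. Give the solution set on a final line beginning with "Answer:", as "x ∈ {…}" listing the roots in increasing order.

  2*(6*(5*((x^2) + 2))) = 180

Step 1. [2*(6*(5*((x^2) + 2))) = 180] 2 out front; divide by 2 ⇒ div: 6*(5*((x^2) + 2)) = 90.
Step 2. [6*(5*((x^2) + 2)) = 90] divide by the outer 6 ⇒ div: 5*((x^2) + 2) = 15.
Step 3. [5*((x^2) + 2) = 15] leading coefficient 5: divide by 5 ⇒ div: (x^2) + 2 = 3.
Step 4. [(x^2) + 2 = 3] peel the +2: subtract 2 from each side. So sub: x^2 = 1.
Step 5. [x^2 = 1] √ both sides: 1 ≥ 0 gives two branches. So sqrt: x = 1 or -1.

Answer: x ∈ {-1, 1}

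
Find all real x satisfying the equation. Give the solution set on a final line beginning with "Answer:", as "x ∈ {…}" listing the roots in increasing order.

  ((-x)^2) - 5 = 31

Step 1. [((-x)^2) - 5 = 31] the outer -5 inverts by adding 5. So sub: (-x)^2 = 36.
Step 2. [(-x)^2 = 36] LHS squared, RHS 36 ≥ 0: apply √ (±). So sqrt: -x = 6 or -6.
Step 3. [-x = 6 or -6] LHS negated; negate both sides ⇒ neg: x = -6 or 6.

Answer: x ∈ {-6, 6}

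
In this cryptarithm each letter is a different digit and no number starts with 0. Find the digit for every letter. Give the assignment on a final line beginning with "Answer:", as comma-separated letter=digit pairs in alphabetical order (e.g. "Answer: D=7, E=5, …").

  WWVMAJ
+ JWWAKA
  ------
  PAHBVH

Step 1. [col 1: J + A ≡ H (mod 10)] H=3 is one option consistent with column 1 (J + A ≡ H (mod 10), carry-in 0) — take it. So H=3.
Step 2. [col 1: J + A ≡ H (mod 10)] no forcing yet in column 1 (carry-in 0); A=1 is free and consistent — try it, so A=1.
Step 3. [col 1: J + A ≡ H (mod 10)] column 1: given A=1, H=3, carry-in 0, and digits 1,3 already taken and all letters distinct, J+A≡H (mod 10) forces J=2. So J=2.
Step 4. [col 2: A + K ≡ V (mod 10)] V=7 is one option consistent with column 2 (A + K ≡ V (mod 10), carry-in 0) — take it, so V=7.
Step 5. [col 2: A + K ≡ V (mod 10)] in column 2 we have A+K≡V with carry-in 0; given A=1, V=7 and digits 1,2,3,7 already taken and all letters distinct, that pins K to 6. So K=6.
Step 6. [col 3: M + A ≡ B (mod 10)] no forcing yet in column 3 (carry-in 0); M=9 is free and consistent — try it ⇒ M=9.
Step 7. [col 3: M + A ≡ B (mod 10)] column 3: given M=9, A=1, carry-in 0, and digits 1,2,3,6,7,9 already taken and all letters distinct, M+A≡B (mod 10) forces B=0 ⇒ B=0.
Step 8. [col 4: V + W ≡ H (mod 10)] column 4: given V=7, H=3, carry-in 1, and digits 0,1,2,3,6,7,9 already taken and all letters distinct, V+W≡H (mod 10) forces W=5 ⇒ W=5.
Step 9. [col 6: W + J ≡ P (mod 10)] in column 6 we have W+J≡P with carry-in 1; given W=5, J=2 and digits 0,1,2,3,5,6,7,9 already taken and all letters distinct, that pins P to 8 ⇒ P=8.

Answer: A=1, B=0, H=3, J=2, K=6, M=9, P=8, V=7, W=5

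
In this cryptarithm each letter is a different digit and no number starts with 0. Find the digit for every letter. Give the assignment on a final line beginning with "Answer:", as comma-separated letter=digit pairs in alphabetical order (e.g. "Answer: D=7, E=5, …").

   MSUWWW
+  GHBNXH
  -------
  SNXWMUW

Step 1. [S] S is the leading digit of a 7-digit sum of two 6-digit numbers; the final carry is exactly 1. So S=1.
Step 2. [col 1: W + H ≡ W (mod 10)] column 1 reads W+H+carry(0)=W with nothing yet; with digits 1 already taken and all letters distinct, the only value for H is 0, so H=0.
Step 3. [col 1: W + H ≡ W (mod 10)] column 1 (W + H ≡ W (mod 10), carry-in 0) doesn't pin W yet; pick W=3 and continue. So W=3.
Step 4. [col 2: W + X ≡ U (mod 10)] U=5 is one option consistent with column 2 (W + X ≡ U (mod 10), carry-in 0) — take it, so U=5.
Step 5. [col 2: W + X ≡ U (mod 10)] from column 2 (W=3, U=5, carry-in 0, digits 0,1,3,5 already taken and all letters distinct): X must equal 2 ⇒ X=2.
Step 6. [col 3: W + N ≡ M (mod 10)] no forcing yet in column 3 (carry-in 0); M=9 is free and consistent — try it, so M=9.
Step 7. [col 3: W + N ≡ M (mod 10)] column 3: given W=3, M=9, carry-in 0, and digits 0,1,2,3,5,9 already taken and all letters distinct, W+N≡M (mod 10) forces N=6. So N=6.
Step 8. [col 4: U + B ≡ W (mod 10)] column 4 reads U+B+carry(0)=W with U=5, W=3; with digits 0,1,2,3,5,6,9 already taken and all letters distinct, the only value for B is 8 ⇒ B=8.
Step 9. [col 6: M + G ≡ N (mod 10)] column 6: given M=9, N=6, carry-in 0, and digits 0,1,2,3,5,6,8,9 already taken and all letters distinct, M+G≡N (mod 10) forces G=7, so G=7.

Answer: B=8, G=7, H=0, M=9, N=6, S=1, U=5, W=3, X=2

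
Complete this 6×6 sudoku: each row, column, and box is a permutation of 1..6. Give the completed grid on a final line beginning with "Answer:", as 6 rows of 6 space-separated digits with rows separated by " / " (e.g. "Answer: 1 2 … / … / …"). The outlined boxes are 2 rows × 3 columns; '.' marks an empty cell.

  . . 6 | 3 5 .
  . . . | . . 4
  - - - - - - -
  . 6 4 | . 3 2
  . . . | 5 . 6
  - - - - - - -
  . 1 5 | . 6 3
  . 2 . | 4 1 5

Step 1. [r1c1∈{1,2,4}] row 1 places 2 nowhere but r1c1, so r1c1=2.
Step 2. [r4c2∈{3}] only 3 remains possible at r4c2. So r4c2=3.
Step 3. [r4c1∈{1}] r4c1 is down to just 1. So r4c1=1.
Step 4. [r2c3∈{1,3}] r2c3 is the only open cell in col 3 admitting 1 ⇒ r2c3=1.
Step 5. [r2c1∈{3,5}] across row 2, 3 lands solely at r2c1. So r2c1=3.
Step 6. [r5c4∈{2}] r5c4's peers cover all but 2 ⇒ r5c4=2.
Step 7. [r4c5∈{4}] only 4 remains possible at r4c5, so r4c5=4.
Step 8. [r6c1∈{6}] nothing but 6 survives at r6c1. So r6c1=6.
Step 9. [r3c1∈{5}] r3c1's peers cover all but 5. So r3c1=5.
Step 10. [r3c4∈{1}] only 1 remains possible at r3c4. So r3c4=1.
Step 11. [r2c2∈{5}] r2c2 is down to just 5. So r2c2=5.
Step 12. [r4c3∈{2}] nothing but 2 survives at r4c3 ⇒ r4c3=2.
Step 13. [r2c5∈{2}] nothing but 2 survives at r2c5. So r2c5=2.
Step 14. [r5c1∈{4}] nothing but 4 survives at r5c1. So r5c1=4.
Step 15. [r6c3∈{3}] nothing but 3 survives at r6c3 ⇒ r6c3=3.
Step 16. [r1c2∈{4}] r1c2 has the single candidate 4 ⇒ r1c2=4.
Step 17. [r1c6∈{1}] r1c6 has the single candidate 1 ⇒ r1c6=1.
Step 18. [r2c4∈{6}] r2c4 is down to just 6, so r2c4=6.

Answer: 2 4 6 3 5 1 / 3 5 1 6 2 4 / 5 6 4 1 3 2 / 1 3 2 5 4 6 / 4 1 5 2 6 3 / 6 2 3 4 1 5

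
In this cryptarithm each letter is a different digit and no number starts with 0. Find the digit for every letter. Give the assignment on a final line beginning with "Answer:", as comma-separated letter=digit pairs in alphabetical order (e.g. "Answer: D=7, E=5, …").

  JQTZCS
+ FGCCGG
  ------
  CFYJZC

Step 1. [col 1: S + G ≡ C (mod 10)] column 1 (S + G ≡ C (mod 10), carry-in 0) doesn't pin C yet; pick C=8 and continue. So C=8.
Step 2. [col 1: S + G ≡ C (mod 10)] column 1 (S + G ≡ C (mod 10), carry-in 0) doesn't pin S yet; pick S=1 and continue. So S=1.
Step 3. [col 1: S + G ≡ C (mod 10)] in column 1 we have S+G≡C with carry-in 0; given S=1, C=8 and digits 1,8 already taken and all letters distinct, that pins G to 7. So G=7.
Step 4. [col 2: C + G ≡ Z (mod 10)] from column 2 (C=8, G=7, carry-in 0, digits 1,7,8 already taken and all letters distinct): Z must equal 5 ⇒ Z=5.
Step 5. [col 3: Z + C ≡ J (mod 10)] column 3 reads Z+C+carry(1)=J with Z=5, C=8; with digits 1,5,7,8 already taken and all letters distinct, the only value for J is 4, so J=4.
Step 6. [col 4: T + C ≡ Y (mod 10)] several values work for T in column 4 (T + C ≡ Y (mod 10), carry-in 1); try T=0 ⇒ T=0.
Step 7. [col 4: T + C ≡ Y (mod 10)] from column 4 (T=0, C=8, carry-in 1, digits 0,1,4,5,7,8 already taken and all letters distinct): Y must equal 9. So Y=9.
Step 8. [col 5: Q + G ≡ F (mod 10)] column 5: given G=7, carry-in 0, and digits 0,1,4,5,7,8,9 already taken and all letters distinct, Q+G≡F (mod 10) forces Q=6, so Q=6.
Step 9. [col 5: Q + G ≡ F (mod 10)] from column 5 (Q=6, G=7, carry-in 0, digits 0,1,4,5,6,7,8,9 already taken and all letters distinct): F must equal 3, so F=3.

Answer: C=8, F=3, G=7, J=4, Q=6, S=1, T=0, Y=9, Z=5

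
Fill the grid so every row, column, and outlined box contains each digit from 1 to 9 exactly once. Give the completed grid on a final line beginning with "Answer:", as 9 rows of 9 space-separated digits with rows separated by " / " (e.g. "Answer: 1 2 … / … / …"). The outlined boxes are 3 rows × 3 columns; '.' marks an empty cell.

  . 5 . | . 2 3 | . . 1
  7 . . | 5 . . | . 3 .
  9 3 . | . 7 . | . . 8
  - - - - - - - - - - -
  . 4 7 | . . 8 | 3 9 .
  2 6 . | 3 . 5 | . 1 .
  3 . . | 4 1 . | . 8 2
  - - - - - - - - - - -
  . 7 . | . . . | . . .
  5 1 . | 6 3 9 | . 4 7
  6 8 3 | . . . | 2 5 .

Step 1. [r7c3∈{2,4,9}] in box 7, 9 fits only at r7c3, so r7c3=9.
Step 2. [r3c4∈{1}] r3c4 is down to just 1, so r3c4=1.
Step 3. [r2c3∈{1,2,4,6,8}] in row 2, 1 fits only at r2c3, so r2c3=1.
Step 4. [r2c5∈{4,6,8,9}] r2c5 is the only open cell in row 2 admitting 8 ⇒ r2c5=8.
Step 5. [r7c8∈{6}] r7c8 is down to just 6, so r7c8=6.
Step 6. [r5c7∈{4,7}] r5c7 is the only open cell in row 5 admitting 7 ⇒ r5c7=7.
Step 7. [r3c7∈{4,5,6}] r3c7 is the only open cell in row 3 admitting 5. So r3c7=5.
Step 8. [r6c7∈{6}] r6c7's peers cover all but 6 ⇒ r6c7=6.
Step 9. [r7c1∈{4}] r7c1 is down to just 4, so r7c1=4.
Step 10. [r9c6∈{1,4,7}] in row 9, 1 fits only at r9c6 ⇒ r9c6=1.
Step 11. [r2c9∈{4,6,9}] col 9 places 6 nowhere but r2c9. So r2c9=6.
Step 12. [r1c3∈{4,6,8}] r1c3 is the only open cell in row 1 admitting 6, so r1c3=6.
Step 13. [r2c6∈{4}] r2c6 is down to just 4 ⇒ r2c6=4.
Step 14. [r7c4∈{2,8}] across col 4, 8 lands solely at r7c4, so r7c4=8.
Step 15. [r1c4∈{9}] r1c4 is down to just 9 ⇒ r1c4=9.
Step 16. [r2c2∈{2}] r2c2 is down to just 2. So r2c2=2.
Step 17. [r6c2∈{9}] r6c2 is down to just 9 ⇒ r6c2=9.
Step 18. [r9c4∈{7}] r9c4's peers cover all but 7. So r9c4=7.
Step 19. [r8c3∈{2}] only 2 remains possible at r8c3. So r8c3=2.
Step 20. [r8c7∈{8}] r8c7's peers cover all but 8. So r8c7=8.
Step 21. [r7c6∈{2}] r7c6's peers cover all but 2. So r7c6=2.
Step 22. [r5c9∈{4}] nothing but 4 survives at r5c9, so r5c9=4.
Step 23. [r1c7∈{4}] r1c7's peers cover all but 4, so r1c7=4.
Step 24. [r2c7∈{9}] r2c7 is down to just 9. So r2c7=9.
Step 25. [r7c9∈{3}] r7c9 has the single candidate 3, so r7c9=3.
Step 26. [r5c5∈{9}] nothing but 9 survives at r5c5. So r5c5=9.
Step 27. [r3c6∈{6}] r3c6's peers cover all but 6 ⇒ r3c6=6.
Step 28. [r7c5∈{5}] only 5 remains possible at r7c5. So r7c5=5.
Step 29. [r1c1∈{8}] r1c1's peers cover all but 8. So r1c1=8.
Step 30. [r9c5∈{4}] r9c5 is down to just 4. So r9c5=4.
Step 31. [r6c6∈{7}] r6c6's peers cover all but 7 ⇒ r6c6=7.
Step 32. [r5c3∈{8}] r5c3 has the single candidate 8. So r5c3=8.
Step 33. [r4c9∈{5}] r4c9 is down to just 5. So r4c9=5.
Step 34. [r1c8∈{7}] r1c8 is down to just 7, so r1c8=7.
Step 35. [r6c3∈{5}] r6c3 has the single candidate 5. So r6c3=5.
Step 36. [r7c7∈{1}] only 1 remains possible at r7c7, so r7c7=1.
Step 37. [r4c4∈{2}] r4c4 has the single candidate 2 ⇒ r4c4=2.
Step 38. [r4c1∈{1}] r4c1's peers cover all but 1. So r4c1=1.
Step 39. [r9c9∈{9}] only 9 remains possible at r9c9, so r9c9=9.
Step 40. [r3c8∈{2}] r3c8 has the single candidate 2 ⇒ r3c8=2.
Step 41. [r4c5∈{6}] r4c5 is down to just 6. So r4c5=6.
Step 42. [r3c3∈{4}] nothing but 4 survives at r3c3. So r3c3=4.

Answer: 8 5 6 9 2 3 4 7 1 / 7 2 1 5 8 4 9 3 6 / 9 3 4 1 7 6 5 2 8 / 1 4 7 2 6 8 3 9 5 / 2 6 8 3 9 5 7 1 4 / 3 9 5 4 1 7 6 8 2 / 4 7 9 8 5 2 1 6 3 / 5 1 2 6 3 9 8 4 7 / 6 8 3 7 4 1 2 5 9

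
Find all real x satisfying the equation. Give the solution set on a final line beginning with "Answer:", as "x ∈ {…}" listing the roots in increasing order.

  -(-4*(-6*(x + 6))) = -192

Step 1. [-(-4*(-6*(x + 6))) = -192] LHS negated; negate both sides ⇒ neg: -4*(-6*(x + 6)) = 192.
Step 2. [-4*(-6*(x + 6)) = 192] -4 out front; divide by -4, so div: -6*(x + 6) = -48.
Step 3. [-6*(x + 6) = -48] divide by the outer -6. So div: x + 6 = 8.
Step 4. [x + 6 = 8] subtract 6: x sits inside (… + 6) ⇒ sub: x = 2.

Answer: x ∈ {2}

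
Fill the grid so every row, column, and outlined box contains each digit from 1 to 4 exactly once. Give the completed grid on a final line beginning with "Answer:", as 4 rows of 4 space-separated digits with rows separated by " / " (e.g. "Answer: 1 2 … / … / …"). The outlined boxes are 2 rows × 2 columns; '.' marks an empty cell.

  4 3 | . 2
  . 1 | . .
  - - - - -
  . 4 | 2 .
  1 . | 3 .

Step 1. [r4c4∈{4}] r4c4 is down to just 4, so r4c4=4.
Step 2. [r1c3∈{1}] r1c3 is down to just 1, so r1c3=1.
Step 3. [r4c2∈{2}] nothing but 2 survives at r4c2. So r4c2=2.
Step 4. [r3c1∈{3}] r3c1 is down to just 3 ⇒ r3c1=3.
Step 5. [r2c1∈{2}] nothing but 2 survives at r2c1 ⇒ r2c1=2.
Step 6. [r2c3∈{4}] r2c3 is down to just 4, so r2c3=4.
Step 7. [r2c4∈{3}] r2c4 has the single candidate 3. So r2c4=3.
Step 8. [r3c4∈{1}] r3c4 has the single candidate 1, so r3c4=1.

Answer: 4 3 1 2 / 2 1 4 3 / 3 4 2 1 / 1 2 3 4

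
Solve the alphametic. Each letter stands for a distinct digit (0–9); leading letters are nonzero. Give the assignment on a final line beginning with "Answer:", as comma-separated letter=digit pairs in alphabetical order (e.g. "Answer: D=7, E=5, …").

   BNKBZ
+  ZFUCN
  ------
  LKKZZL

Step 1. [col 1: Z + N ≡ L (mod 10)] several values work for L in column 1 (Z + N ≡ L (mod 10), carry-in 0); try L=1, so L=1.
Step 2. [col 1: Z + N ≡ L (mod 10)] no forcing yet in column 1 (carry-in 0); N=7 is free and consistent — try it. So N=7.
Step 3. [col 1: Z + N ≡ L (mod 10)] in column 1 we have Z+N≡L with carry-in 0; given N=7, L=1 and digits 1,7 already taken and all letters distinct, that pins Z to 4 ⇒ Z=4.
Step 4. [col 2: B + C ≡ Z (mod 10)] column 2 (B + C ≡ Z (mod 10), carry-in 1) doesn't pin C yet; pick C=5 and continue, so C=5.
Step 5. [col 2: B + C ≡ Z (mod 10)] column 2: given C=5, Z=4, carry-in 1, and digits 1,4,5,7 already taken and all letters distinct, B+C≡Z (mod 10) forces B=8 ⇒ B=8.
Step 6. [col 3: K + U ≡ Z (mod 10)] column 3 (K + U ≡ Z (mod 10), carry-in 1) doesn't pin K yet; pick K=3 and continue. So K=3.
Step 7. [col 3: K + U ≡ Z (mod 10)] in column 3 we have K+U≡Z with carry-in 1; given K=3, Z=4 and digits 1,3,4,5,7,8 already taken and all letters distinct, that pins U to 0. So U=0.
Step 8. [col 4: N + F ≡ K (mod 10)] column 4 reads N+F+carry(0)=K with N=7, K=3; with digits 0,1,3,4,5,7,8 already taken and all letters distinct, the only value for F is 6 ⇒ F=6.

Answer: B=8, C=5, F=6, K=3, L=1, N=7, U=0, Z=4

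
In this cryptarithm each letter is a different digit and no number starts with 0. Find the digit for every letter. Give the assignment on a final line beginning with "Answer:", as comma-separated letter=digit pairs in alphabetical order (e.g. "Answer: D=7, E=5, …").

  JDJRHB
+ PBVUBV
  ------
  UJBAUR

Step 1. [col 1: B + V ≡ R (mod 10)] several values work for R in column 1 (B + V ≡ R (mod 10), carry-in 0); try R=8 ⇒ R=8.
Step 2. [col 1: B + V ≡ R (mod 10)] column 1 (B + V ≡ R (mod 10), carry-in 0) doesn't pin V yet; pick V=2 and continue ⇒ V=2.
Step 3. [col 1: B + V ≡ R (mod 10)] column 1 reads B+V+carry(0)=R with V=2, R=8; with digits 2,8 already taken and all letters distinct, the only value for B is 6 ⇒ B=6.
Step 4. [col 2: H + B ≡ U (mod 10)] no forcing yet in column 2 (carry-in 0); H=9 is free and consistent — try it ⇒ H=9.
Step 5. [col 2: H + B ≡ U (mod 10)] column 2 reads H+B+carry(0)=U with H=9, B=6; with digits 2,6,8,9 already taken and all letters distinct, the only value for U is 5 ⇒ U=5.
Step 6. [col 3: R + U ≡ A (mod 10)] from column 3 (R=8, U=5, carry-in 1, digits 2,5,6,8,9 already taken and all letters distinct): A must equal 4 ⇒ A=4.
Step 7. [col 4: J + V ≡ B (mod 10)] column 4: given V=2, B=6, carry-in 1, and digits 2,4,5,6,8,9 already taken and all letters distinct, J+V≡B (mod 10) forces J=3 ⇒ J=3.
Step 8. [col 5: D + B ≡ J (mod 10)] column 5 reads D+B+carry(0)=J with B=6, J=3; with digits 2,3,4,5,6,8,9 already taken and all letters distinct, the only value for D is 7, so D=7.
Step 9. [col 6: J + P ≡ U (mod 10)] from column 6 (J=3, U=5, carry-in 1, digits 2,3,4,5,6,7,8,9 already taken and all letters distinct): P must equal 1, so P=1.

Answer: A=4, B=6, D=7, H=9, J=3, P=1, R=8, U=5, V=2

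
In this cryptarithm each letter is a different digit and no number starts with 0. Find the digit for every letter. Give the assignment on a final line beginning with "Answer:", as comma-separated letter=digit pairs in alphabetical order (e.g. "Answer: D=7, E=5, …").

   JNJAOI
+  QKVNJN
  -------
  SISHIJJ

Step 1. [col 1: I + N ≡ J (mod 10)] no forcing yet in column 1 (carry-in 0); N=3 is free and consistent — try it, so N=3.
Step 2. [col 1: I + N ≡ J (mod 10)] column 1 (I + N ≡ J (mod 10), carry-in 0) doesn't pin J yet; pick J=5 and continue, so J=5.
Step 3. [S] adding two 6-digit numbers gives at most 6+1 digits, and here it does — S is that final carry and must be 1 ⇒ S=1.
Step 4. [col 1: I + N ≡ J (mod 10)] column 1 reads I+N+carry(0)=J with N=3, J=5; with digits 1,3,5 already taken and all letters distinct, the only value for I is 2, so I=2.
Step 5. [col 2: O + J ≡ J (mod 10)] column 2 reads O+J+carry(0)=J with J=5; with digits 1,2,3,5 already taken and all letters distinct, the only value for O is 0, so O=0.
Step 6. [col 3: A + N ≡ I (mod 10)] column 3: given N=3, I=2, carry-in 0, and digits 0,1,2,3,5 already taken and all letters distinct, A+N≡I (mod 10) forces A=9. So A=9.
Step 7. [col 4: J + V ≡ H (mod 10)] from column 4 (J=5, carry-in 1, digits 0,1,2,3,5,9 already taken and all letters distinct): V must equal 8. So V=8.
Step 8. [col 4: J + V ≡ H (mod 10)] column 4 reads J+V+carry(1)=H with J=5, V=8; with digits 0,1,2,3,5,8,9 already taken and all letters distinct, the only value for H is 4 ⇒ H=4.
Step 9. [col 5: N + K ≡ S (mod 10)] column 5 reads N+K+carry(1)=S with N=3, S=1; with digits 0,1,2,3,4,5,8,9 already taken and all letters distinct, the only value for K is 7. So K=7.
Step 10. [col 6: J + Q ≡ I (mod 10)] column 6: given J=5, I=2, carry-in 1, and digits 0,1,2,3,4,5,7,8,9 already taken and all letters distinct, J+Q≡I (mod 10) forces Q=6. So Q=6.

Answer: A=9, H=4, I=2, J=5, K=7, N=3, O=0, Q=6, S=1, V=8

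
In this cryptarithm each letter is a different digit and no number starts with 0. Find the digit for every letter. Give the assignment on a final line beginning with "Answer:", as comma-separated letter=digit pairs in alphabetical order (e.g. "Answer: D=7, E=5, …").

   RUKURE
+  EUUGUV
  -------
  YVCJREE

Step 1. [Y] Y is the leading digit of a 7-digit sum of two 6-digit numbers; the final carry is exactly 1, so Y=1.
Step 2. [col 1: E + V ≡ E (mod 10)] from column 1 (nothing yet, carry-in 0, digits 1 already taken and all letters distinct): V must equal 0 ⇒ V=0.
Step 3. [col 1: E + V ≡ E (mod 10)] several values work for E in column 1 (E + V ≡ E (mod 10), carry-in 0); try E=3, so E=3.
Step 4. [col 2: R + U ≡ E (mod 10)] R=6 is one option consistent with column 2 (R + U ≡ E (mod 10), carry-in 0) — take it, so R=6.
Step 5. [col 2: R + U ≡ E (mod 10)] column 2 reads R+U+carry(0)=E with R=6, E=3; with digits 0,1,3,6 already taken and all letters distinct, the only value for U is 7. So U=7.
Step 6. [col 3: U + G ≡ R (mod 10)] column 3 reads U+G+carry(1)=R with U=7, R=6; with digits 0,1,3,6,7 already taken and all letters distinct, the only value for G is 8, so G=8.
Step 7. [col 4: K + U ≡ J (mod 10)] column 4 reads K+U+carry(1)=J with U=7; with digits 0,1,3,6,7,8 already taken and all letters distinct, the only value for J is 2, so J=2.
Step 8. [col 4: K + U ≡ J (mod 10)] from column 4 (U=7, J=2, carry-in 1, digits 0,1,2,3,6,7,8 already taken and all letters distinct): K must equal 4, so K=4.
Step 9. [col 5: U + U ≡ C (mod 10)] from column 5 (U=7, carry-in 1, digits 0,1,2,3,4,6,7,8 already taken and all letters distinct): C must equal 5. So C=5.

Answer: C=5, E=3, G=8, J=2, K=4, R=6, U=7, V=0, Y=1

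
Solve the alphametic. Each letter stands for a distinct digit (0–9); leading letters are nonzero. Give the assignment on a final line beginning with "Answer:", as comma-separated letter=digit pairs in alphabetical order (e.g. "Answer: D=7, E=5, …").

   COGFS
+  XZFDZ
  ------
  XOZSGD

Step 1. [X] X is the leading digit of a 6-digit sum of two 5-digit numbers; the final carry is exactly 1, so X=1.
Step 2. [col 1: S + Z ≡ D (mod 10)] several values work for Z in column 1 (S + Z ≡ D (mod 10), carry-in 0); try Z=5 ⇒ Z=5.
Step 3. [col 1: S + Z ≡ D (mod 10)] S=8 is one option consistent with column 1 (S + Z ≡ D (mod 10), carry-in 0) — take it ⇒ S=8.
Step 4. [col 1: S + Z ≡ D (mod 10)] column 1: given S=8, Z=5, carry-in 0, and digits 1,5,8 already taken and all letters distinct, S+Z≡D (mod 10) forces D=3 ⇒ D=3.
Step 5. [col 2: F + D ≡ G (mod 10)] no forcing yet in column 2 (carry-in 1); G=6 is free and consistent — try it ⇒ G=6.
Step 6. [col 2: F + D ≡ G (mod 10)] column 2: given D=3, G=6, carry-in 1, and digits 1,3,5,6,8 already taken and all letters distinct, F+D≡G (mod 10) forces F=2 ⇒ F=2.
Step 7. [col 4: O + Z ≡ Z (mod 10)] from column 4 (Z=5, carry-in 0, digits 1,2,3,5,6,8 already taken and all letters distinct): O must equal 0. So O=0.
Step 8. [col 5: C + X ≡ O (mod 10)] column 5: given X=1, O=0, carry-in 0, and digits 0,1,2,3,5,6,8 already taken and all letters distinct, C+X≡O (mod 10) forces C=9, so C=9.

Answer: C=9, D=3, F=2, G=6, O=0, S=8, X=1, Z=5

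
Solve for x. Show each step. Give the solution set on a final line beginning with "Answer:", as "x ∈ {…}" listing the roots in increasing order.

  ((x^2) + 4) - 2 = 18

Step 1. [((x^2) + 4) - 2 = 18] the outer -2 inverts by adding 2 ⇒ sub: (x^2) + 4 = 20.
Step 2. [(x^2) + 4 = 20] 4 comes off first (subtract 4), so sub: x^2 = 16.
Step 3. [x^2 = 16] √ both sides: 16 ≥ 0 gives two branches, so sqrt: x = 4 or -4.

Answer: x ∈ {-4, 4}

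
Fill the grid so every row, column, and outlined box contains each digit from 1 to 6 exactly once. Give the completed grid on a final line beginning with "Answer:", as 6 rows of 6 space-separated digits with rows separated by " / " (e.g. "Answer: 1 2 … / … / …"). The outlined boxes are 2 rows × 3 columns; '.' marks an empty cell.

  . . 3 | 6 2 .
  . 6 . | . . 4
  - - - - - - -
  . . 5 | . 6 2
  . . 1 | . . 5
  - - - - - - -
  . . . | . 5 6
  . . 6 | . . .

Step 1. [r6c6∈{1,3}] across col 6, 3 lands solely at r6c6, so r6c6=3.
Step 2. [r5c3∈{2,4}] 4 has one home in col 3: r5c3. So r5c3=4.
Step 3. [r3c4∈{1,3,4}] row 3 places 1 nowhere but r3c4, so r3c4=1.
Step 4. [r6c5∈{1,4}] across box 6, 1 lands solely at r6c5 ⇒ r6c5=1.
Step 5. [r2c1∈{1,2,5}] in row 2, 1 fits only at r2c1, so r2c1=1.
Step 6. [r4c5∈{3,4}] across col 5, 4 lands solely at r4c5. So r4c5=4.
Step 7. [r5c4∈{2}] r5c4 is down to just 2, so r5c4=2.
Step 8. [r4c4∈{3}] nothing but 3 survives at r4c4 ⇒ r4c4=3.
Step 9. [r4c2∈{2}] r4c2 has the single candidate 2, so r4c2=2.
Step 10. [r6c2∈{5}] only 5 remains possible at r6c2, so r6c2=5.
Step 11. [r1c2∈{4}] r1c2 has the single candidate 4. So r1c2=4.
Step 12. [r5c1∈{3}] nothing but 3 survives at r5c1, so r5c1=3.
Step 13. [r1c6∈{1}] r1c6 is down to just 1 ⇒ r1c6=1.
Step 14. [r2c3∈{2}] only 2 remains possible at r2c3. So r2c3=2.
Step 15. [r5c2∈{1}] only 1 remains possible at r5c2 ⇒ r5c2=1.
Step 16. [r3c1∈{4}] r3c1's peers cover all but 4. So r3c1=4.
Step 17. [r6c4∈{4}] nothing but 4 survives at r6c4 ⇒ r6c4=4.
Step 18. [r4c1∈{6}] r4c1 has the single candidate 6. So r4c1=6.
Step 19. [r6c1∈{2}] r6c1's peers cover all but 2, so r6c1=2.
Step 20. [r1c1∈{5}] only 5 remains possible at r1c1, so r1c1=5.
Step 21. [r2c4∈{5}] only 5 remains possible at r2c4, so r2c4=5.
Step 22. [r3c2∈{3}] r3c2's peers cover all but 3 ⇒ r3c2=3.
Step 23. [r2c5∈{3}] r2c5 is down to just 3 ⇒ r2c5=3.

Answer: 5 4 3 6 2 1 / 1 6 2 5 3 4 / 4 3 5 1 6 2 / 6 2 1 3 4 5 / 3 1 4 2 5 6 / 2 5 6 4 1 3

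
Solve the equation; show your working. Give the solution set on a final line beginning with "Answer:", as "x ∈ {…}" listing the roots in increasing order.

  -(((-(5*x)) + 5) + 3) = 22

Step 1. [-(((-(5*x)) + 5) + 3) = 22] flip signs both sides ⇒ neg: ((-(5*x)) + 5) + 3 = -22.
Step 2. [((-(5*x)) + 5) + 3 = -22] 3 comes off first (subtract 3) ⇒ sub: (-(5*x)) + 5 = -25.
Step 3. [(-(5*x)) + 5 = -25] 5 comes off first (subtract 5), so sub: -(5*x) = -30.
Step 4. [-(5*x) = -30] flip signs both sides. So neg: 5*x = 30.
Step 5. [5*x = 30] 5 out front; divide by 5, so div: x = 6.

Answer: x ∈ {6}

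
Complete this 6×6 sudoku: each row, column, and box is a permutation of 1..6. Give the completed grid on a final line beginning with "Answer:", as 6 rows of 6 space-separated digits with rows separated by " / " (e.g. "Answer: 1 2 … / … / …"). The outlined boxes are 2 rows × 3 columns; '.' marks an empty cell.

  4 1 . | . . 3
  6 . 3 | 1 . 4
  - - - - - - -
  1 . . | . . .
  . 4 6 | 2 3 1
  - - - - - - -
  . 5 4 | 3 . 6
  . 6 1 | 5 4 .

Step 1. [r1c3∈{2,5}] in box 1, 5 fits only at r1c3. So r1c3=5.
Step 2. [r1c5∈{2,6}] across row 1, 2 lands solely at r1c5, so r1c5=2.
Step 3. [r3c5∈{5,6}] r3c5 is the only open cell in col 5 admitting 6 ⇒ r3c5=6.
Step 4. [r3c2∈{2,3}] in row 3, 3 fits only at r3c2 ⇒ r3c2=3.
Step 5. [r5c1∈{2}] only 2 remains possible at r5c1, so r5c1=2.
Step 6. [r2c2∈{2}] only 2 remains possible at r2c2, so r2c2=2.
Step 7. [r1c4∈{6}] nothing but 6 survives at r1c4, so r1c4=6.
Step 8. [r3c3∈{2}] only 2 remains possible at r3c3 ⇒ r3c3=2.
Step 9. [r2c5∈{5}] only 5 remains possible at r2c5. So r2c5=5.
Step 10. [r6c1∈{3}] r6c1 is down to just 3 ⇒ r6c1=3.
Step 11. [r3c6∈{5}] r3c6's peers cover all but 5 ⇒ r3c6=5.
Step 12. [r6c6∈{2}] r6c6's peers cover all but 2, so r6c6=2.
Step 13. [r5c5∈{1}] nothing but 1 survives at r5c5. So r5c5=1.
Step 14. [r3c4∈{4}] r3c4 has the single candidate 4. So r3c4=4.
Step 15. [r4c1∈{5}] r4c1's peers cover all but 5 ⇒ r4c1=5.

Answer: 4 1 5 6 2 3 / 6 2 3 1 5 4 / 1 3 2 4 6 5 / 5 4 6 2 3 1 / 2 5 4 3 1 6 / 3 6 1 5 4 2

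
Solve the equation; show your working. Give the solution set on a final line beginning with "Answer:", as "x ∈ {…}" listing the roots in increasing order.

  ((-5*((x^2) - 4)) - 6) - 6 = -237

Step 1. [((-5*((x^2) - 4)) - 6) - 6 = -237] -6 is outermost — add 6 both sides, so sub: (-5*((x^2) - 4)) - 6 = -231.
Step 2. [(-5*((x^2) - 4)) - 6 = -231] peel the -6: add 6 from each side. So sub: -5*((x^2) - 4) = -225.
Step 3. [-5*((x^2) - 4) = -225] divide by the outer -5. So div: (x^2) - 4 = 45.
Step 4. [(x^2) - 4 = 45] the outer -4 inverts by adding 4 ⇒ sub: x^2 = 49.
Step 5. [x^2 = 49] LHS squared, RHS 49 ≥ 0: apply √ (±), so sqrt: x = 7 or -7.

Answer: x ∈ {-7, 7}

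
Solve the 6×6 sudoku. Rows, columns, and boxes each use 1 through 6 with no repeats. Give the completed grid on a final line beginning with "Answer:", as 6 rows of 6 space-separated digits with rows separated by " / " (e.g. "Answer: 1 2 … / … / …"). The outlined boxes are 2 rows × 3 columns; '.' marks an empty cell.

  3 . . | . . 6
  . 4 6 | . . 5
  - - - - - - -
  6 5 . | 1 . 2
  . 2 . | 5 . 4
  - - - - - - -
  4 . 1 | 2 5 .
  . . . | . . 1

Step 1. [r6c4∈{3,4,6}] across col 4, 6 lands solely at r6c4 ⇒ r6c4=6.
Step 2. [r3c5∈{3}] only 3 remains possible at r3c5 ⇒ r3c5=3.
Step 3. [r1c3∈{2,5}] row 1 places 5 nowhere but r1c3 ⇒ r1c3=5.
Step 4. [r2c1∈{1,2}] 2 has one home in box 1: r2c1, so r2c1=2.
Step 5. [r1c5∈{1,2,4}] 2 has one home in row 1: r1c5, so r1c5=2.
Step 6. [r6c2∈{3}] r6c2 is down to just 3, so r6c2=3.
Step 7. [r4c3∈{3}] r4c3 has the single candidate 3, so r4c3=3.
Step 8. [r4c1∈{1}] only 1 remains possible at r4c1 ⇒ r4c1=1.
Step 9. [r6c3∈{2}] r6c3 is down to just 2, so r6c3=2.
Step 10. [r6c5∈{4}] r6c5 is down to just 4, so r6c5=4.
Step 11. [r5c2∈{6}] r5c2 is down to just 6 ⇒ r5c2=6.
Step 12. [r3c3∈{4}] only 4 remains possible at r3c3, so r3c3=4.
Step 13. [r2c4∈{3}] only 3 remains possible at r2c4. So r2c4=3.
Step 14. [r6c1∈{5}] r6c1 has the single candidate 5. So r6c1=5.
Step 15. [r1c2∈{1}] r1c2 has the single candidate 1. So r1c2=1.
Step 16. [r4c5∈{6}] r4c5's peers cover all but 6 ⇒ r4c5=6.
Step 17. [r2c5∈{1}] nothing but 1 survives at r2c5, so r2c5=1.
Step 18. [r5c6∈{3}] r5c6 has the single candidate 3 ⇒ r5c6=3.
Step 19. [r1c4∈{4}] r1c4 is down to just 4. So r1c4=4.

Answer: 3 1 5 4 2 6 / 2 4 6 3 1 5 / 6 5 4 1 3 2 / 1 2 3 5 6 4 / 4 6 1 2 5 3 / 5 3 2 6 4 1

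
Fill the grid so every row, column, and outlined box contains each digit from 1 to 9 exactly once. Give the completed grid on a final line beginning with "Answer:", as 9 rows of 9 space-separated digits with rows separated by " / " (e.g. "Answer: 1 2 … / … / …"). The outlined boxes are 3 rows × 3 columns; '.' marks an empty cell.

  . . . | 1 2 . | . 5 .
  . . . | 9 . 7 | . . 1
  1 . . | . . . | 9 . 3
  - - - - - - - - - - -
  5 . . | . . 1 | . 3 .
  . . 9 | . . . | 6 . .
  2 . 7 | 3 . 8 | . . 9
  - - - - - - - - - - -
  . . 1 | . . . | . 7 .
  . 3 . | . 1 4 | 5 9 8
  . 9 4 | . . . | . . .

Step 1. [r6c5∈{4,5,6}] row 6 places 5 nowhere but r6c5, so r6c5=5.
Step 2. [r6c2∈{1,4,6}] row 6 places 6 nowhere but r6c2 ⇒ r6c2=6.
Step 3. [r4c3∈{8}] only 8 remains possible at r4c3. So r4c3=8.
Step 4. [r4c2∈{4}] only 4 remains possible at r4c2. So r4c2=4.
Step 5. [r7c2∈{2,5,8}] r7c2 is the only open cell in box 7 admitting 5. So r7c2=5.
Step 6. [r5c6∈{2}] r5c6 is down to just 2, so r5c6=2.
Step 7. [r1c1∈{3,4,6,7,8,9}] row 1 places 9 nowhere but r1c1, so r1c1=9.
Step 8. [r2c1∈{3,4,6,8}] 4 has one home in col 1: r2c1, so r2c1=4.
Step 9. [r5c8∈{1,4,8}] 8 has one home in row 5: r5c8, so r5c8=8.
Step 10. [r8c3∈{2,6}] box 7 places 2 nowhere but r8c3. So r8c3=2.
Step 11. [r4c5∈{6,7,9}] in row 4, 9 fits only at r4c5 ⇒ r4c5=9.
Step 12. [r4c4∈{6,7}] in row 4, 6 fits only at r4c4. So r4c4=6.
Step 13. [r8c4∈{7}] nothing but 7 survives at r8c4. So r8c4=7.
Step 14. [r5c4∈{4}] r5c4 has the single candidate 4. So r5c4=4.
Step 15. [r3c5∈{4,6,8}] col 5 places 4 nowhere but r3c5. So r3c5=4.
Step 16. [r2c3∈{3,5,6}] r2c3 is the only open cell in row 2 admitting 5, so r2c3=5.
Step 17. [r2c5∈{3,6,8}] 3 has one home in row 2: r2c5, so r2c5=3.
Step 18. [r1c6∈{6}] r1c6 has the single candidate 6 ⇒ r1c6=6.
Step 19. [r3c4∈{5,8}] box 2 places 8 nowhere but r3c4, so r3c4=8.
Step 20. [r2c8∈{2,6}] 6 has one home in row 2: r2c8, so r2c8=6.
Step 21. [r3c8∈{2}] r3c8 has the single candidate 2, so r3c8=2.
Step 22. [r7c4∈{2}] r7c4 has the single candidate 2 ⇒ r7c4=2.
Step 23. [r9c8∈{1}] r9c8 is down to just 1. So r9c8=1.
Step 24. [r2c7∈{8}] r2c7 is down to just 8 ⇒ r2c7=8.
Step 25. [r8c1∈{6}] r8c1 has the single candidate 6. So r8c1=6.
Step 26. [r7c1∈{8}] only 8 remains possible at r7c1, so r7c1=8.
Step 27. [r7c5∈{6}] r7c5 has the single candidate 6. So r7c5=6.
Step 28. [r7c9∈{4}] r7c9's peers cover all but 4 ⇒ r7c9=4.
Step 29. [r1c9∈{7}] r1c9 has the single candidate 7 ⇒ r1c9=7.
Step 30. [r7c7∈{3}] r7c7's peers cover all but 3, so r7c7=3.
Step 31. [r4c9∈{2}] only 2 remains possible at r4c9. So r4c9=2.
Step 32. [r9c4∈{5}] r9c4 has the single candidate 5. So r9c4=5.
Step 33. [r6c7∈{1,4}] 1 has one home in row 6: r6c7. So r6c7=1.
Step 34. [r5c1∈{3}] r5c1 is down to just 3. So r5c1=3.
Step 35. [r3c6∈{5}] nothing but 5 survives at r3c6, so r3c6=5.
Step 36. [r1c2∈{8}] only 8 remains possible at r1c2, so r1c2=8.
Step 37. [r9c5∈{8}] r9c5's peers cover all but 8, so r9c5=8.
Step 38. [r5c9∈{5}] only 5 remains possible at r5c9. So r5c9=5.
Step 39. [r7c6∈{9}] r7c6 is down to just 9, so r7c6=9.
Step 40. [r9c1∈{7}] only 7 remains possible at r9c1, so r9c1=7.
Step 41. [r9c7∈{2}] only 2 remains possible at r9c7 ⇒ r9c7=2.
Step 42. [r9c6∈{3}] nothing but 3 survives at r9c6 ⇒ r9c6=3.
Step 43. [r1c7∈{4}] r1c7 has the single candidate 4, so r1c7=4.
Step 44. [r4c7∈{7}] r4c7 is down to just 7 ⇒ r4c7=7.
Step 45. [r9c9∈{6}] r9c9's peers cover all but 6. So r9c9=6.
Step 46. [r5c2∈{1}] r5c2 has the single candidate 1. So r5c2=1.
Step 47. [r3c2∈{7}] r3c2 is down to just 7 ⇒ r3c2=7.
Step 48. [r2c2∈{2}] nothing but 2 survives at r2c2 ⇒ r2c2=2.
Step 49. [r1c3∈{3}] r1c3 is down to just 3 ⇒ r1c3=3.
Step 50. [r6c8∈{4}] r6c8's peers cover all but 4. So r6c8=4.
Step 51. [r5c5∈{7}] r5c5 has the single candidate 7, so r5c5=7.
Step 52. [r3c3∈{6}] r3c3 is down to just 6 ⇒ r3c3=6.

Answer: 9 8 3 1 2 6 4 5 7 / 4 2 5 9 3 7 8 6 1 / 1 7 6 8 4 5 9 2 3 / 5 4 8 6 9 1 7 3 2 / 3 1 9 4 7 2 6 8 5 / 2 6 7 3 5 8 1 4 9 / 8 5 1 2 6 9 3 7 4 / 6 3 2 7 1 4 5 9 8 / 7 9 4 5 8 3 2 1 6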